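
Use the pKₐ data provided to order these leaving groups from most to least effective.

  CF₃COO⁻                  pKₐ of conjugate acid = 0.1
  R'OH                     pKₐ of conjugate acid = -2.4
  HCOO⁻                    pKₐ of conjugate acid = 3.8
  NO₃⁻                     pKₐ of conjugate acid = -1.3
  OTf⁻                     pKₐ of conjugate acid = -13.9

Lower conjugate-acid pKₐ ⇒ weaker base ⇒ better leaving group.
Sorting by the given values: OTf⁻ (-13.9), R'OH (-2.4), NO₃⁻ (-1.3), CF₃COO⁻ (0.1), HCOO⁻ (3.8).

OTf⁻ > R'OH > NO₃⁻ > CF₃COO⁻ > HCOO⁻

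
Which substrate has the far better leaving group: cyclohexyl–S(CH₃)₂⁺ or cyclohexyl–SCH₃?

From cyclohexyl–SCH₃ the departing group would be RS⁻ (pKₐ(RSH (a thiol)) ≈ 10.5). Moderately basic; rarely leaves without activation.
From cyclohexyl–S(CH₃)₂⁺ the leaving group is SR'₂ (pKₐ(R'₂SH⁺) ≈ -7). Neutral; leaves from a sulfonium salt (R–SR'₂⁺).
(In practice cyclohexyl–S(CH₃)₂⁺ is made from cyclohexyl–SCH₃ by S-methylation with CH₃I, allowing neutral dimethyl sulfide, rather than methanethiolate, to depart.)

cyclohexyl–S(CH₃)₂⁺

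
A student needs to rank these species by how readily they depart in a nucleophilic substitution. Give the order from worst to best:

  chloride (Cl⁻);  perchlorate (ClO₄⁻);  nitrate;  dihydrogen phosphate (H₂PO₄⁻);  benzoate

benzoate < dihydrogen phosphate (H₂PO₄⁻) < nitrate < chloride (Cl⁻) < perchlorate (ClO₄⁻)

perchlorate (ClO₄⁻): pKₐ(HClO₄) ≈ -10
chloride (Cl⁻): pKₐ(HCl) ≈ -7
nitrate: pKₐ(HNO₃) ≈ -1.3
dihydrogen phosphate (H₂PO₄⁻): pKₐ(H₃PO₄) ≈ 2.1
benzoate: pKₐ(C₆H₅COOH) ≈ 4.2
Reversing gives the worst-to-best order requested.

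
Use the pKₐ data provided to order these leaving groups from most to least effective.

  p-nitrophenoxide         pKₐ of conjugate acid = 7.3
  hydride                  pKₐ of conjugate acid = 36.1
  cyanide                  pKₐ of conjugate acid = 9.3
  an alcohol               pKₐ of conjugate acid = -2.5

Lower conjugate-acid pKₐ ⇒ weaker base ⇒ better leaving group.
Sorting by the given values: an alcohol (-2.5), p-nitrophenoxide (7.3), cyanide (9.3), hydride (36.1).

an alcohol > p-nitrophenoxide > cyanide > hydride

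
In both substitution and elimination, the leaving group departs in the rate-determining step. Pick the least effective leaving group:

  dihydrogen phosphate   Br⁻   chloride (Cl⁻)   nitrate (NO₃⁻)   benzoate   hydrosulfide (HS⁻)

Leaving-group ability tracks the stability of the departed species; conjugate-acid pKₐ is the usual yardstick (lower pKₐ → better LG).
Br⁻: pKₐ(HBr) ≈ -9
chloride (Cl⁻): pKₐ(HCl) ≈ -7
nitrate (NO₃⁻): pKₐ(HNO₃) ≈ -1.3
dihydrogen phosphate: pKₐ(H₃PO₄) ≈ 2.1
benzoate: pKₐ(C₆H₅COOH) ≈ 4.2
hydrosulfide (HS⁻): pKₐ(H₂S) ≈ 7

hydrosulfide (HS⁻)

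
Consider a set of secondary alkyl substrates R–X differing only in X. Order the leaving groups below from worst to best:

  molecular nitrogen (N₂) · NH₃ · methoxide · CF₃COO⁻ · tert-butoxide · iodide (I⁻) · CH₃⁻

Rank by basicity of the departing species: weakest base leaves most easily.
molecular nitrogen (N₂): no meaningful conjugate acid; N₂ departs as an exceptionally stable neutral molecule
iodide (I⁻): pKₐ(HI) ≈ -10 — large, highly polarisable; very weak base
CF₃COO⁻: pKₐ(CF₃COOH) ≈ 0.2 — strongly electron-withdrawing CF₃ stabilises the carboxylate
NH₃: pKₐ(NH₄⁺) ≈ 9.2 — neutral but moderately basic; leaves from R–NH₃⁺
methoxide: pKₐ(CH₃OH) ≈ 15.5 — strong base; alkoxides do not leave unassisted
tert-butoxide: pKₐ(t-BuOH) ≈ 18
CH₃⁻: pKₐ(CH₄) ≈ 48 — unstabilised carbanion; the worst conceivable leaving group
Listed from poorest to best leaving group as asked.

CH₃⁻ < tert-butoxide < methoxide < NH₃ < CF₃COO⁻ < iodide (I⁻) < molecular nitrogen (N₂)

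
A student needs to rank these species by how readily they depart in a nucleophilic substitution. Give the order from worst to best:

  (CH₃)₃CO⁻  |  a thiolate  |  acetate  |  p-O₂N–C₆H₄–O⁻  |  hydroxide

Rank by basicity of the departing species: weakest base leaves most easily.
acetate: pKₐ(CH₃COOH) ≈ 4.8 — resonance-stabilised but still a weak base
p-O₂N–C₆H₄–O⁻: pKₐ(p-nitrophenol) ≈ 7.2
a thiolate: pKₐ(RSH (a thiol)) ≈ 10.5 — moderately basic; rarely leaves without activation
hydroxide: pKₐ(H₂O) ≈ 15.7
(CH₃)₃CO⁻: pKₐ(t-BuOH) ≈ 18
The question asks for worst first, so the sequence is read in increasing leaving-group ability.

(CH₃)₃CO⁻ < hydroxide < a thiolate < p-O₂N–C₆H₄–O⁻ < acetate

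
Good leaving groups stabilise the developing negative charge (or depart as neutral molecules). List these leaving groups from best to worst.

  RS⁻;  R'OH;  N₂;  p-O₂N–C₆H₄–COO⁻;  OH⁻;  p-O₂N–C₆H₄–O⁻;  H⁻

N₂ > R'OH > p-O₂N–C₆H₄–COO⁻ > p-O₂N–C₆H₄–O⁻ > RS⁻ > OH⁻ > H⁻

A good leaving group is a weak base: the lower the pKₐ of its conjugate acid, the more readily it departs.
N₂: no meaningful conjugate acid; N₂ departs as an exceptionally stable neutral molecule
R'OH: pKₐ(R'OH₂⁺) ≈ -2.4
p-O₂N–C₆H₄–COO⁻: pKₐ(p-nitrobenzoic acid) ≈ 3.4
p-O₂N–C₆H₄–O⁻: pKₐ(p-nitrophenol) ≈ 7.2
RS⁻: pKₐ(RSH (a thiol)) ≈ 10.5
OH⁻: pKₐ(H₂O) ≈ 15.7
H⁻: pKₐ(H₂) ≈ 36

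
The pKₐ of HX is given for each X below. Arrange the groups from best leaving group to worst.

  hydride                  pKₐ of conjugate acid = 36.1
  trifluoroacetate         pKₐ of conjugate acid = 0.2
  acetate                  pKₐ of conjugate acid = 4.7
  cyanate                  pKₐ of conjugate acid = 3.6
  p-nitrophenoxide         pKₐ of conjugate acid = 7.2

trifluoroacetate > cyanate > acetate > p-nitrophenoxide > hydride

Lower conjugate-acid pKₐ ⇒ weaker base ⇒ better leaving group.
Sorting by the given values: trifluoroacetate (0.2), cyanate (3.6), acetate (4.7), p-nitrophenoxide (7.2), hydride (36.1).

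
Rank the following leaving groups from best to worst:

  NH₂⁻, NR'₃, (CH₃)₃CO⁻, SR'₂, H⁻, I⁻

I⁻ > SR'₂ > NR'₃ > (CH₃)₃CO⁻ > H⁻ > NH₂⁻

The more stable X⁻ (or X) is on its own — i.e. the weaker a base it is — the better a leaving group it makes.
I⁻: pKₐ(HI) ≈ -10
SR'₂: pKₐ(R'₂SH⁺) ≈ -7
NR'₃: pKₐ(R'₃NH⁺) ≈ 10.7
(CH₃)₃CO⁻: pKₐ(t-BuOH) ≈ 18
H⁻: pKₐ(H₂) ≈ 36
NH₂⁻: pKₐ(NH₃) ≈ 38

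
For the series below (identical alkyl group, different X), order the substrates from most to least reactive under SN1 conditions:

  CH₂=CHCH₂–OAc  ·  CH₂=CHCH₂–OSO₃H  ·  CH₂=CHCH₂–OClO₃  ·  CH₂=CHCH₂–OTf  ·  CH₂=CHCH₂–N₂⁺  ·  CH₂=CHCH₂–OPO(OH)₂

CH₂=CHCH₂–N₂⁺ > CH₂=CHCH₂–OTf > CH₂=CHCH₂–OClO₃ > CH₂=CHCH₂–OSO₃H > CH₂=CHCH₂–OPO(OH)₂ > CH₂=CHCH₂–OAc

Identical carbon frameworks mean the comparison reduces to leaving-group quality.
The more stable X⁻ (or X) is on its own — i.e. the weaker a base it is — the better a leaving group it makes.
CH₂=CHCH₂–N₂⁺ loses N₂: no meaningful conjugate acid; N₂ departs as an exceptionally stable neutral molecule
CH₂=CHCH₂–OTf loses OTf⁻: pKₐ(CF₃SO₃H (triflic acid)) ≈ -14
CH₂=CHCH₂–OClO₃ loses ClO₄⁻: pKₐ(HClO₄) ≈ -10
CH₂=CHCH₂–OSO₃H loses HSO₄⁻: pKₐ(H₂SO₄) ≈ -3
CH₂=CHCH₂–OPO(OH)₂ loses H₂PO₄⁻: pKₐ(H₃PO₄) ≈ 2.1
CH₂=CHCH₂–OAc loses AcO⁻: pKₐ(CH₃COOH) ≈ 4.8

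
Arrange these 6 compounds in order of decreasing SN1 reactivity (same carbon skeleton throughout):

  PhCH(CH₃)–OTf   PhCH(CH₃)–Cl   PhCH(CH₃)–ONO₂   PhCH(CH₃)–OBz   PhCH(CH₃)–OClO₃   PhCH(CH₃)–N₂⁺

PhCH(CH₃)–N₂⁺ > PhCH(CH₃)–OTf > PhCH(CH₃)–OClO₃ > PhCH(CH₃)–Cl > PhCH(CH₃)–ONO₂ > PhCH(CH₃)–OBz

Identical carbon frameworks mean the comparison reduces to leaving-group quality.
The more stable X⁻ (or X) is on its own — i.e. the weaker a base it is — the better a leaving group it makes.
PhCH(CH₃)–N₂⁺ loses N₂: no meaningful conjugate acid; N₂ departs as an exceptionally stable neutral molecule
PhCH(CH₃)–OTf loses OTf⁻: pKₐ(CF₃SO₃H (triflic acid)) ≈ -14
PhCH(CH₃)–OClO₃ loses ClO₄⁻: pKₐ(HClO₄) ≈ -10
PhCH(CH₃)–Cl loses Cl⁻: pKₐ(HCl) ≈ -7
PhCH(CH₃)–ONO₂ loses NO₃⁻: pKₐ(HNO₃) ≈ -1.3
PhCH(CH₃)–OBz loses PhCOO⁻: pKₐ(C₆H₅COOH) ≈ 4.2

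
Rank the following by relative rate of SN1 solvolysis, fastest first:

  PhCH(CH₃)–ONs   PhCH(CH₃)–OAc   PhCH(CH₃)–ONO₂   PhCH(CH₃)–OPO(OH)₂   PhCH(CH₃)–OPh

PhCH(CH₃)–ONs > PhCH(CH₃)–ONO₂ > PhCH(CH₃)–OPO(OH)₂ > PhCH(CH₃)–OAc > PhCH(CH₃)–OPh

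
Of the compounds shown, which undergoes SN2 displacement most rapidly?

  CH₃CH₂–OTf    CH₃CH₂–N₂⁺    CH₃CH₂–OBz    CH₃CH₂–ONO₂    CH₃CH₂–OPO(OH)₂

Same R in every case — rank the leaving groups.
A good leaving group is a weak base: the lower the pKₐ of its conjugate acid, the more readily it departs.
CH₃CH₂–N₂⁺ loses N₂: no meaningful conjugate acid; N₂ departs as an exceptionally stable neutral molecule
CH₃CH₂–OTf loses OTf⁻: pKₐ(CF₃SO₃H (triflic acid)) ≈ -14
CH₃CH₂–ONO₂ loses NO₃⁻: pKₐ(HNO₃) ≈ -1.3
CH₃CH₂–OPO(OH)₂ loses H₂PO₄⁻: pKₐ(H₃PO₄) ≈ 2.1
CH₃CH₂–OBz loses PhCOO⁻: pKₐ(C₆H₅COOH) ≈ 4.2

CH₃CH₂–N₂⁺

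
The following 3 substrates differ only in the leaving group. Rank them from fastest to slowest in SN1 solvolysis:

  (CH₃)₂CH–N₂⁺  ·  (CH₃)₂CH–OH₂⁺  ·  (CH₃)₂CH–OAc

Identical carbon frameworks mean the comparison reduces to leaving-group quality.
Leaving-group ability tracks the stability of the departed species; conjugate-acid pKₐ is the usual yardstick (lower pKₐ → better LG).
(CH₃)₂CH–N₂⁺ loses N₂: no meaningful conjugate acid; N₂ departs as an exceptionally stable neutral molecule
(CH₃)₂CH–OH₂⁺ loses H₂O: pKₐ(H₃O⁺) ≈ -1.7
(CH₃)₂CH–OAc loses AcO⁻: pKₐ(CH₃COOH) ≈ 4.8

(CH₃)₂CH–N₂⁺ > (CH₃)₂CH–OH₂⁺ > (CH₃)₂CH–OAc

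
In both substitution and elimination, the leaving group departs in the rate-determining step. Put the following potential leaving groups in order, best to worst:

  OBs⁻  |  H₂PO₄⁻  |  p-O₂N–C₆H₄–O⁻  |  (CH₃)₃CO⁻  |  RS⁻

OBs⁻: pKₐ(p-BrC₆H₄SO₃H) ≈ -2.8 — arenesulfonate with a p-bromo substituent
H₂PO₄⁻: pKₐ(H₃PO₄) ≈ 2.1 — moderate base; biological leaving group after further activation
p-O₂N–C₆H₄–O⁻: pKₐ(p-nitrophenol) ≈ 7.2
RS⁻: pKₐ(RSH (a thiol)) ≈ 10.5 — moderately basic; rarely leaves without activation
(CH₃)₃CO⁻: pKₐ(t-BuOH) ≈ 18 — bulky, strongly basic alkoxide

OBs⁻ > H₂PO₄⁻ > p-O₂N–C₆H₄–O⁻ > RS⁻ > (CH₃)₃CO⁻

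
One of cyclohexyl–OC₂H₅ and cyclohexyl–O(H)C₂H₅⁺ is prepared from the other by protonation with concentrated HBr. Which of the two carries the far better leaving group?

cyclohexyl–O(H)C₂H₅⁺

From cyclohexyl–OC₂H₅ the departing group would be CH₃CH₂O⁻ (pKₐ(CH₃CH₂OH) ≈ 16). Strong base; alkoxides do not leave unassisted.
From cyclohexyl–O(H)C₂H₅⁺ the leaving group is R'OH (pKₐ(R'OH₂⁺) ≈ -2.4). Neutral; leaves from a protonated ether (an oxonium ion, R–O(H)R'⁺).
Protonation with concentrated HBr works by allowing neutral ethanol, rather than ethoxide, to depart, making cyclohexyl–O(H)C₂H₅⁺ enormously more reactive.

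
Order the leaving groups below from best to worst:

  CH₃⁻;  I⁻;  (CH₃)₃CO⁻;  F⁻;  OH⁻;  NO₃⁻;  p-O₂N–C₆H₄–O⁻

I⁻ > NO₃⁻ > F⁻ > p-O₂N–C₆H₄–O⁻ > OH⁻ > (CH₃)₃CO⁻ > CH₃⁻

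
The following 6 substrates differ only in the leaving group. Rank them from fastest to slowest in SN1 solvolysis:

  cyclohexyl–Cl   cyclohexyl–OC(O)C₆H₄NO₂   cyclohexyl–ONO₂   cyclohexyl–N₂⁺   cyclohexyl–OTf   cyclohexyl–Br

Identical carbon frameworks mean the comparison reduces to leaving-group quality.
The more stable X⁻ (or X) is on its own — i.e. the weaker a base it is — the better a leaving group it makes.
cyclohexyl–N₂⁺ loses N₂: no meaningful conjugate acid; N₂ departs as an exceptionally stable neutral molecule
cyclohexyl–OTf loses OTf⁻: pKₐ(CF₃SO₃H (triflic acid)) ≈ -14
cyclohexyl–Br loses Br⁻: pKₐ(HBr) ≈ -9
cyclohexyl–Cl loses Cl⁻: pKₐ(HCl) ≈ -7
cyclohexyl–ONO₂ loses NO₃⁻: pKₐ(HNO₃) ≈ -1.3
cyclohexyl–OC(O)C₆H₄NO₂ loses p-O₂N–C₆H₄–COO⁻: pKₐ(p-nitrobenzoic acid) ≈ 3.4

cyclohexyl–N₂⁺ > cyclohexyl–OTf > cyclohexyl–Br > cyclohexyl–Cl > cyclohexyl–ONO₂ > cyclohexyl–OC(O)C₆H₄NO₂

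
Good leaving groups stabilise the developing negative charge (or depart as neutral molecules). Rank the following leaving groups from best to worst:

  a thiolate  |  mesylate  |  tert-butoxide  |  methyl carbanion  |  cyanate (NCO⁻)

mesylate > cyanate (NCO⁻) > a thiolate > tert-butoxide > methyl carbanion

Rank by basicity of the departing species: weakest base leaves most easily.
mesylate: pKₐ(CH₃SO₃H (MsOH)) ≈ -1.9
cyanate (NCO⁻): pKₐ(HOCN) ≈ 3.5
a thiolate: pKₐ(RSH (a thiol)) ≈ 10.5
tert-butoxide: pKₐ(t-BuOH) ≈ 18
methyl carbanion: pKₐ(CH₄) ≈ 48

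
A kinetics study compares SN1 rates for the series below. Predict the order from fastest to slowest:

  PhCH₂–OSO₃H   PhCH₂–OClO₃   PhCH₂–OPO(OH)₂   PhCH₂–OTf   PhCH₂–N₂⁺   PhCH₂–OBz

PhCH₂–N₂⁺ > PhCH₂–OTf > PhCH₂–OClO₃ > PhCH₂–OSO₃H > PhCH₂–OPO(OH)₂ > PhCH₂–OBz

With the same alkyl group throughout, only the leaving group differentiates the rates.
Rank by basicity of the departing species: weakest base leaves most easily.
PhCH₂–N₂⁺ loses N₂: no meaningful conjugate acid; N₂ departs as an exceptionally stable neutral molecule
PhCH₂–OTf loses OTf⁻: pKₐ(CF₃SO₃H (triflic acid)) ≈ -14
PhCH₂–OClO₃ loses ClO₄⁻: pKₐ(HClO₄) ≈ -10
PhCH₂–OSO₃H loses HSO₄⁻: pKₐ(H₂SO₄) ≈ -3
PhCH₂–OPO(OH)₂ loses H₂PO₄⁻: pKₐ(H₃PO₄) ≈ 2.1
PhCH₂–OBz loses PhCOO⁻: pKₐ(C₆H₅COOH) ≈ 4.2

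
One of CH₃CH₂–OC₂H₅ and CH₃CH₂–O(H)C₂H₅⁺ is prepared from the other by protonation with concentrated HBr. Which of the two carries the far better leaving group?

CH₃CH₂–O(H)C₂H₅⁺

From CH₃CH₂–OC₂H₅ the departing group would be CH₃CH₂O⁻ (pKₐ(CH₃CH₂OH) ≈ 16). Strong base; alkoxides do not leave unassisted.
From CH₃CH₂–O(H)C₂H₅⁺ the leaving group is R'OH (pKₐ(R'OH₂⁺) ≈ -2.4). Neutral; leaves from a protonated ether (an oxonium ion, R–O(H)R'⁺).
Protonation with concentrated HBr works by allowing neutral ethanol, rather than ethoxide, to depart, making CH₃CH₂–O(H)C₂H₅⁺ enormously more reactive.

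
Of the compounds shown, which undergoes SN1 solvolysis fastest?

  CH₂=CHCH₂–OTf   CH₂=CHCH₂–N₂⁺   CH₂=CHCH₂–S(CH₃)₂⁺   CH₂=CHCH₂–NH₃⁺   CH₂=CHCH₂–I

CH₂=CHCH₂–N₂⁺

Identical carbon frameworks mean the comparison reduces to leaving-group quality.
The more stable X⁻ (or X) is on its own — i.e. the weaker a base it is — the better a leaving group it makes.
CH₂=CHCH₂–N₂⁺ loses N₂: no meaningful conjugate acid; N₂ departs as an exceptionally stable neutral molecule
CH₂=CHCH₂–OTf loses OTf⁻: pKₐ(CF₃SO₃H (triflic acid)) ≈ -14
CH₂=CHCH₂–I loses I⁻: pKₐ(HI) ≈ -10
CH₂=CHCH₂–S(CH₃)₂⁺ loses SR'₂: pKₐ(R'₂SH⁺) ≈ -7
CH₂=CHCH₂–NH₃⁺ loses NH₃: pKₐ(NH₄⁺) ≈ 9.2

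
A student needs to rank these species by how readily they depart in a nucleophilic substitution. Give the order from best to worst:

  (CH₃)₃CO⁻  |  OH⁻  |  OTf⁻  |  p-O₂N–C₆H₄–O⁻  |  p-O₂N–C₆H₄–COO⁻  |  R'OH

OTf⁻ > R'OH > p-O₂N–C₆H₄–COO⁻ > p-O₂N–C₆H₄–O⁻ > OH⁻ > (CH₃)₃CO⁻

OTf⁻: pKₐ(CF₃SO₃H (triflic acid)) ≈ -14
R'OH: pKₐ(R'OH₂⁺) ≈ -2.4
p-O₂N–C₆H₄–COO⁻: pKₐ(p-nitrobenzoic acid) ≈ 3.4
p-O₂N–C₆H₄–O⁻: pKₐ(p-nitrophenol) ≈ 7.2
OH⁻: pKₐ(H₂O) ≈ 15.7
(CH₃)₃CO⁻: pKₐ(t-BuOH) ≈ 18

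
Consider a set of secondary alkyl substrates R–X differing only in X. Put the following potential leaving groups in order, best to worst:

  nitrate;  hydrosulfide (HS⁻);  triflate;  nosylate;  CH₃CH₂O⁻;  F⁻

Rank by basicity of the departing species: weakest base leaves most easily.
triflate: pKₐ(CF₃SO₃H (triflic acid)) ≈ -14
nosylate: pKₐ(p-O₂NC₆H₄SO₃H) ≈ -3.5 — p-nitro group further stabilises the sulfonate
nitrate: pKₐ(HNO₃) ≈ -1.3 — resonance-delocalised over three oxygens
F⁻: pKₐ(HF) ≈ 3.2 — small and strongly basic; the poor halide leaving group
hydrosulfide (HS⁻): pKₐ(H₂S) ≈ 7
CH₃CH₂O⁻: pKₐ(CH₃CH₂OH) ≈ 16

triflate > nosylate > nitrate > F⁻ > hydrosulfide (HS⁻) > CH₃CH₂O⁻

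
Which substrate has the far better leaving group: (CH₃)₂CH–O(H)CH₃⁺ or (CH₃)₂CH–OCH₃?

From (CH₃)₂CH–OCH₃ the departing group would be CH₃O⁻ (pKₐ(CH₃OH) ≈ 15.5). Strong base; alkoxides do not leave unassisted.
From (CH₃)₂CH–O(H)CH₃⁺ the leaving group is R'OH (pKₐ(R'OH₂⁺) ≈ -2.4). Neutral; leaves from a protonated ether (an oxonium ion, R–O(H)R'⁺).
(In practice (CH₃)₂CH–O(H)CH₃⁺ is made from (CH₃)₂CH–OCH₃ by protonation with concentrated HI, allowing neutral methanol, rather than methoxide, to depart.)

(CH₃)₂CH–O(H)CH₃⁺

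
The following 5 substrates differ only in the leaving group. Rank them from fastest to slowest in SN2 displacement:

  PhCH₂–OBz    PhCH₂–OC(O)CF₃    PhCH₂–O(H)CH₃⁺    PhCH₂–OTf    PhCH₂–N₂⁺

PhCH₂–N₂⁺ > PhCH₂–OTf > PhCH₂–O(H)CH₃⁺ > PhCH₂–OC(O)CF₃ > PhCH₂–OBz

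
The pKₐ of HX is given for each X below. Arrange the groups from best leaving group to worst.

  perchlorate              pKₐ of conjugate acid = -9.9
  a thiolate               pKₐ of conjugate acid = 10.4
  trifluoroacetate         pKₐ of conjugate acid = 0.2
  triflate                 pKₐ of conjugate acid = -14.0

triflate > perchlorate > trifluoroacetate > a thiolate

Lower conjugate-acid pKₐ ⇒ weaker base ⇒ better leaving group.
Sorting by the given values: triflate (-14.0), perchlorate (-9.9), trifluoroacetate (0.2), a thiolate (10.4).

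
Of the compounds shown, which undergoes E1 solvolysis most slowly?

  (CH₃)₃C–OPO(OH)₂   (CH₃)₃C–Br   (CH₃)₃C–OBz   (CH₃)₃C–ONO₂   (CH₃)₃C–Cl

(CH₃)₃C–OBz

Same R in every case — rank the leaving groups.
Leaving-group ability tracks the stability of the departed species; conjugate-acid pKₐ is the usual yardstick (lower pKₐ → better LG).
(CH₃)₃C–Br loses Br⁻: pKₐ(HBr) ≈ -9
(CH₃)₃C–Cl loses Cl⁻: pKₐ(HCl) ≈ -7
(CH₃)₃C–ONO₂ loses NO₃⁻: pKₐ(HNO₃) ≈ -1.3
(CH₃)₃C–OPO(OH)₂ loses H₂PO₄⁻: pKₐ(H₃PO₄) ≈ 2.1
(CH₃)₃C–OBz loses PhCOO⁻: pKₐ(C₆H₅COOH) ≈ 4.2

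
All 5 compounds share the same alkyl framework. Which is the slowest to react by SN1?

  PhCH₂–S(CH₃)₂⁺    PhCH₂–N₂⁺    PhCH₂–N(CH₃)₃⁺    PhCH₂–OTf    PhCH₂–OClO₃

PhCH₂–N(CH₃)₃⁺

The skeletons are identical, so relative rate is governed entirely by leaving-group ability.
Leaving-group ability tracks the stability of the departed species; conjugate-acid pKₐ is the usual yardstick (lower pKₐ → better LG).
PhCH₂–N₂⁺ loses N₂: no meaningful conjugate acid; N₂ departs as an exceptionally stable neutral molecule
PhCH₂–OTf loses OTf⁻: pKₐ(CF₃SO₃H (triflic acid)) ≈ -14
PhCH₂–OClO₃ loses ClO₄⁻: pKₐ(HClO₄) ≈ -10
PhCH₂–S(CH₃)₂⁺ loses SR'₂: pKₐ(R'₂SH⁺) ≈ -7
PhCH₂–N(CH₃)₃⁺ loses NR'₃: pKₐ(R'₃NH⁺) ≈ 10.7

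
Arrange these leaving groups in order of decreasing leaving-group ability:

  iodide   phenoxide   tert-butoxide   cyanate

Leaving-group ability tracks the stability of the departed species; conjugate-acid pKₐ is the usual yardstick (lower pKₐ → better LG).
iodide: pKₐ(HI) ≈ -10 — large, highly polarisable; very weak base
cyanate: pKₐ(HOCN) ≈ 3.5
phenoxide: pKₐ(C₆H₅OH (phenol)) ≈ 10 — resonance into the ring helps, but still a poor LG
tert-butoxide: pKₐ(t-BuOH) ≈ 18 — bulky, strongly basic alkoxide

iodide > cyanate > phenoxide > tert-butoxide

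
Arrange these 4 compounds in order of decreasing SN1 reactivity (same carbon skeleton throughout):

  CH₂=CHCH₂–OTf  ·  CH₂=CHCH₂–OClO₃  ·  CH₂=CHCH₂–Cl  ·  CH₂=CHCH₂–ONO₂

CH₂=CHCH₂–OTf > CH₂=CHCH₂–OClO₃ > CH₂=CHCH₂–Cl > CH₂=CHCH₂–ONO₂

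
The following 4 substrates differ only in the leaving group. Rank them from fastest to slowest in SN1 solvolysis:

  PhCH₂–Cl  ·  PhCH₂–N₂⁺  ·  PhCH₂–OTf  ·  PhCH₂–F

PhCH₂–N₂⁺ > PhCH₂–OTf > PhCH₂–Cl > PhCH₂–F

Identical carbon frameworks mean the comparison reduces to leaving-group quality.
A good leaving group is a weak base: the lower the pKₐ of its conjugate acid, the more readily it departs.
PhCH₂–N₂⁺ loses N₂: no meaningful conjugate acid; N₂ departs as an exceptionally stable neutral molecule
PhCH₂–OTf loses OTf⁻: pKₐ(CF₃SO₃H (triflic acid)) ≈ -14
PhCH₂–Cl loses Cl⁻: pKₐ(HCl) ≈ -7
PhCH₂–F loses F⁻: pKₐ(HF) ≈ 3.2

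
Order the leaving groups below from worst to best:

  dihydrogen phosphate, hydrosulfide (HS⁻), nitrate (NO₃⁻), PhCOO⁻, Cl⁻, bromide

hydrosulfide (HS⁻) < PhCOO⁻ < dihydrogen phosphate < nitrate (NO₃⁻) < Cl⁻ < bromide

bromide: pKₐ(HBr) ≈ -9
Cl⁻: pKₐ(HCl) ≈ -7 — moderately weak base
nitrate (NO₃⁻): pKₐ(HNO₃) ≈ -1.3
dihydrogen phosphate: pKₐ(H₃PO₄) ≈ 2.1 — moderate base; biological leaving group after further activation
PhCOO⁻: pKₐ(C₆H₅COOH) ≈ 4.2
hydrosulfide (HS⁻): pKₐ(H₂S) ≈ 7 — larger and more polarisable than the oxygen analogue
Reversing gives the worst-to-best order requested.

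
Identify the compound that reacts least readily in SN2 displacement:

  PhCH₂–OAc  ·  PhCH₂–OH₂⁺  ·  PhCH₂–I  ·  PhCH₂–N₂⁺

PhCH₂–OAc

The skeletons are identical, so relative rate is governed entirely by leaving-group ability.
Leaving-group ability tracks the stability of the departed species; conjugate-acid pKₐ is the usual yardstick (lower pKₐ → better LG).
PhCH₂–N₂⁺ loses N₂: no meaningful conjugate acid; N₂ departs as an exceptionally stable neutral molecule
PhCH₂–I loses I⁻: pKₐ(HI) ≈ -10
PhCH₂–OH₂⁺ loses H₂O: pKₐ(H₃O⁺) ≈ -1.7
PhCH₂–OAc loses AcO⁻: pKₐ(CH₃COOH) ≈ 4.8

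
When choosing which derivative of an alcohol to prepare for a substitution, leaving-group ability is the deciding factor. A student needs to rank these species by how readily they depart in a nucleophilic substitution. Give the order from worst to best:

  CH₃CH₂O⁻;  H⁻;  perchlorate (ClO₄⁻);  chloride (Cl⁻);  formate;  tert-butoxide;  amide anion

Leaving-group ability tracks the stability of the departed species; conjugate-acid pKₐ is the usual yardstick (lower pKₐ → better LG).
perchlorate (ClO₄⁻): pKₐ(HClO₄) ≈ -10
chloride (Cl⁻): pKₐ(HCl) ≈ -7
formate: pKₐ(HCOOH) ≈ 3.8
CH₃CH₂O⁻: pKₐ(CH₃CH₂OH) ≈ 16
tert-butoxide: pKₐ(t-BuOH) ≈ 18
H⁻: pKₐ(H₂) ≈ 36
amide anion: pKₐ(NH₃) ≈ 38
The question asks for worst first, so the sequence is read in increasing leaving-group ability.

amide anion < H⁻ < tert-butoxide < CH₃CH₂O⁻ < formate < chloride (Cl⁻) < perchlorate (ClO₄⁻)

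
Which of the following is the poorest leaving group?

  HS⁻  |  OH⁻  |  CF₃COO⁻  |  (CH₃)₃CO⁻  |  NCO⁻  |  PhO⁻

A good leaving group is a weak base: the lower the pKₐ of its conjugate acid, the more readily it departs.
CF₃COO⁻: pKₐ(CF₃COOH) ≈ 0.2
NCO⁻: pKₐ(HOCN) ≈ 3.5
HS⁻: pKₐ(H₂S) ≈ 7
PhO⁻: pKₐ(C₆H₅OH (phenol)) ≈ 10
OH⁻: pKₐ(H₂O) ≈ 15.7
(CH₃)₃CO⁻: pKₐ(t-BuOH) ≈ 18

(CH₃)₃CO⁻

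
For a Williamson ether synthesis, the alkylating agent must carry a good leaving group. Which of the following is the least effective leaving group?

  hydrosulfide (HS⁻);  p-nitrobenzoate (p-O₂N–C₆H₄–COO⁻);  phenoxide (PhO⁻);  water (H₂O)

water (H₂O): pKₐ(H₃O⁺) ≈ -1.7
p-nitrobenzoate (p-O₂N–C₆H₄–COO⁻): pKₐ(p-nitrobenzoic acid) ≈ 3.4
hydrosulfide (HS⁻): pKₐ(H₂S) ≈ 7
phenoxide (PhO⁻): pKₐ(C₆H₅OH (phenol)) ≈ 10

phenoxide (PhO⁻)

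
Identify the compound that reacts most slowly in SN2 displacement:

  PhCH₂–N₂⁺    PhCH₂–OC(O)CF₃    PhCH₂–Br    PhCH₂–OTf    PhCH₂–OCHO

Same R in every case — rank the leaving groups.
A good leaving group is a weak base: the lower the pKₐ of its conjugate acid, the more readily it departs.
PhCH₂–N₂⁺ loses N₂: no meaningful conjugate acid; N₂ departs as an exceptionally stable neutral molecule
PhCH₂–OTf loses OTf⁻: pKₐ(CF₃SO₃H (triflic acid)) ≈ -14
PhCH₂–Br loses Br⁻: pKₐ(HBr) ≈ -9
PhCH₂–OC(O)CF₃ loses CF₃COO⁻: pKₐ(CF₃COOH) ≈ 0.2
PhCH₂–OCHO loses HCOO⁻: pKₐ(HCOOH) ≈ 3.8

PhCH₂–OCHO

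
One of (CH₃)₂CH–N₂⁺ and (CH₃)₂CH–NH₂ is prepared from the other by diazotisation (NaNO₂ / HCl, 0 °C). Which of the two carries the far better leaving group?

From (CH₃)₂CH–NH₂ the departing group would be NH₂⁻ (pKₐ(NH₃) ≈ 38). Extremely strong base; never a leaving group.
From (CH₃)₂CH–N₂⁺ the leaving group is N₂ (no meaningful conjugate acid; N₂ departs as an exceptionally stable neutral molecule).
Diazotisation (NaNO₂ / HCl, 0 °C) works by generating a diazonium salt that expels N₂, making (CH₃)₂CH–N₂⁺ enormously more reactive.

(CH₃)₂CH–N₂⁺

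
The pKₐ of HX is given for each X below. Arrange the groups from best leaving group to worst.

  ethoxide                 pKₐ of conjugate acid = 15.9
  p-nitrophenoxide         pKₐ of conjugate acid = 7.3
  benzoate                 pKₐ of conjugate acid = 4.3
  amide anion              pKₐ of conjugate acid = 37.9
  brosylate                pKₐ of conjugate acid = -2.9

Lower conjugate-acid pKₐ ⇒ weaker base ⇒ better leaving group.
Sorting by the given values: brosylate (-2.9), benzoate (4.3), p-nitrophenoxide (7.3), ethoxide (15.9), amide anion (37.9).

brosylate > benzoate > p-nitrophenoxide > ethoxide > amide anion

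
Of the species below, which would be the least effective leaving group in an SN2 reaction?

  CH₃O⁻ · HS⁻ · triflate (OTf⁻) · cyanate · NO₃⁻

CH₃O⁻

Rank by basicity of the departing species: weakest base leaves most easily.
triflate (OTf⁻): pKₐ(CF₃SO₃H (triflic acid)) ≈ -14
NO₃⁻: pKₐ(HNO₃) ≈ -1.3
cyanate: pKₐ(HOCN) ≈ 3.5
HS⁻: pKₐ(H₂S) ≈ 7
CH₃O⁻: pKₐ(CH₃OH) ≈ 15.5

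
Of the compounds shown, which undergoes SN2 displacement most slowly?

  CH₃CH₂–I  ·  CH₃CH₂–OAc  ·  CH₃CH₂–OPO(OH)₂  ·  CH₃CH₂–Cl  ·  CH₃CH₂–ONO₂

Same R in every case — rank the leaving groups.
Leaving-group ability tracks the stability of the departed species; conjugate-acid pKₐ is the usual yardstick (lower pKₐ → better LG).
CH₃CH₂–I loses I⁻: pKₐ(HI) ≈ -10
CH₃CH₂–Cl loses Cl⁻: pKₐ(HCl) ≈ -7
CH₃CH₂–ONO₂ loses NO₃⁻: pKₐ(HNO₃) ≈ -1.3
CH₃CH₂–OPO(OH)₂ loses H₂PO₄⁻: pKₐ(H₃PO₄) ≈ 2.1
CH₃CH₂–OAc loses AcO⁻: pKₐ(CH₃COOH) ≈ 4.8

CH₃CH₂–OAc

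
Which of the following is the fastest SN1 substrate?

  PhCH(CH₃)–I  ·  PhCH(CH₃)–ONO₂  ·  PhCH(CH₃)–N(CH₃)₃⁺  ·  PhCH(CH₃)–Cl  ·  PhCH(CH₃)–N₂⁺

PhCH(CH₃)–N₂⁺

With the same alkyl group throughout, only the leaving group differentiates the rates.
Leaving-group ability tracks the stability of the departed species; conjugate-acid pKₐ is the usual yardstick (lower pKₐ → better LG).
PhCH(CH₃)–N₂⁺ loses N₂: no meaningful conjugate acid; N₂ departs as an exceptionally stable neutral molecule
PhCH(CH₃)–I loses I⁻: pKₐ(HI) ≈ -10
PhCH(CH₃)–Cl loses Cl⁻: pKₐ(HCl) ≈ -7
PhCH(CH₃)–ONO₂ loses NO₃⁻: pKₐ(HNO₃) ≈ -1.3
PhCH(CH₃)–N(CH₃)₃⁺ loses NR'₃: pKₐ(R'₃NH⁺) ≈ 10.7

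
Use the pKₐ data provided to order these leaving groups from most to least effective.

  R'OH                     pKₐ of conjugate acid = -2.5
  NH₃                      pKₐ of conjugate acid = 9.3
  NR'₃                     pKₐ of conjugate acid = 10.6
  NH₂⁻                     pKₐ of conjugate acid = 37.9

R'OH > NH₃ > NR'₃ > NH₂⁻

Lower conjugate-acid pKₐ ⇒ weaker base ⇒ better leaving group.
Sorting by the given values: R'OH (-2.5), NH₃ (9.3), NR'₃ (10.6), NH₂⁻ (37.9).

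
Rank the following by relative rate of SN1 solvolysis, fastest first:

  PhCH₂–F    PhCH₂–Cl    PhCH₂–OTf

With the same alkyl group throughout, only the leaving group differentiates the rates.
Rank by basicity of the departing species: weakest base leaves most easily.
PhCH₂–OTf loses OTf⁻: pKₐ(CF₃SO₃H (triflic acid)) ≈ -14
PhCH₂–Cl loses Cl⁻: pKₐ(HCl) ≈ -7
PhCH₂–F loses F⁻: pKₐ(HF) ≈ 3.2

PhCH₂–OTf > PhCH₂–Cl > PhCH₂–F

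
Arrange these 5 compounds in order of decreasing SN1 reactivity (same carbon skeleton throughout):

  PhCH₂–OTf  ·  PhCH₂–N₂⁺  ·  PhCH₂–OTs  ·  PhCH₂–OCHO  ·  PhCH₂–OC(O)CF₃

With the same alkyl group throughout, only the leaving group differentiates the rates.
Leaving-group ability tracks the stability of the departed species; conjugate-acid pKₐ is the usual yardstick (lower pKₐ → better LG).
PhCH₂–N₂⁺ loses N₂: no meaningful conjugate acid; N₂ departs as an exceptionally stable neutral molecule
PhCH₂–OTf loses OTf⁻: pKₐ(CF₃SO₃H (triflic acid)) ≈ -14
PhCH₂–OTs loses OTs⁻: pKₐ(p-CH₃C₆H₄SO₃H (TsOH)) ≈ -2.8
PhCH₂–OC(O)CF₃ loses CF₃COO⁻: pKₐ(CF₃COOH) ≈ 0.2
PhCH₂–OCHO loses HCOO⁻: pKₐ(HCOOH) ≈ 3.8

PhCH₂–N₂⁺ > PhCH₂–OTf > PhCH₂–OTs > PhCH₂–OC(O)CF₃ > PhCH₂–OCHO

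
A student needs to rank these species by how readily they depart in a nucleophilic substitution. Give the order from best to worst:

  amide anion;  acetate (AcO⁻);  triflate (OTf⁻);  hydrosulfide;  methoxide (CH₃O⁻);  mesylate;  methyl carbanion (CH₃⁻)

A good leaving group is a weak base: the lower the pKₐ of its conjugate acid, the more readily it departs.
triflate (OTf⁻): pKₐ(CF₃SO₃H (triflic acid)) ≈ -14 — charge spread over three oxygens and a CF₃ group; the premier leaving group in synthesis
mesylate: pKₐ(CH₃SO₃H (MsOH)) ≈ -1.9
acetate (AcO⁻): pKₐ(CH₃COOH) ≈ 4.8 — resonance-stabilised but still a weak base
hydrosulfide: pKₐ(H₂S) ≈ 7
methoxide (CH₃O⁻): pKₐ(CH₃OH) ≈ 15.5
amide anion: pKₐ(NH₃) ≈ 38 — extremely strong base; never a leaving group
methyl carbanion (CH₃⁻): pKₐ(CH₄) ≈ 48 — unstabilised carbanion; the worst conceivable leaving group

triflate (OTf⁻) > mesylate > acetate (AcO⁻) > hydrosulfide > methoxide (CH₃O⁻) > amide anion > methyl carbanion (CH₃⁻)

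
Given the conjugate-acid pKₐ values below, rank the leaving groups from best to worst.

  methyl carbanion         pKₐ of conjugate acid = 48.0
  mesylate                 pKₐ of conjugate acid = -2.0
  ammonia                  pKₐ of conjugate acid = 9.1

mesylate > ammonia > methyl carbanion

Lower conjugate-acid pKₐ ⇒ weaker base ⇒ better leaving group.
Sorting by the given values: mesylate (-2.0), ammonia (9.1), methyl carbanion (48.0).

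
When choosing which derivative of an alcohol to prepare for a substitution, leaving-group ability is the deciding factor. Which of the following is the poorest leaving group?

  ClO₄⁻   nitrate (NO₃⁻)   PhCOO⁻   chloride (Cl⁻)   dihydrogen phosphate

The more stable X⁻ (or X) is on its own — i.e. the weaker a base it is — the better a leaving group it makes.
ClO₄⁻: pKₐ(HClO₄) ≈ -10
chloride (Cl⁻): pKₐ(HCl) ≈ -7
nitrate (NO₃⁻): pKₐ(HNO₃) ≈ -1.3
dihydrogen phosphate: pKₐ(H₃PO₄) ≈ 2.1
PhCOO⁻: pKₐ(C₆H₅COOH) ≈ 4.2

PhCOO⁻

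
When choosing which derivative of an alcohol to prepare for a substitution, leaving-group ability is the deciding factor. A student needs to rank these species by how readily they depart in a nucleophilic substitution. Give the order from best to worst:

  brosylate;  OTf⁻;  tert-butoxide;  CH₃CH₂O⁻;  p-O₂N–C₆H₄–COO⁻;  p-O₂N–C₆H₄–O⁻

OTf⁻ > brosylate > p-O₂N–C₆H₄–COO⁻ > p-O₂N–C₆H₄–O⁻ > CH₃CH₂O⁻ > tert-butoxide

OTf⁻: pKₐ(CF₃SO₃H (triflic acid)) ≈ -14
brosylate: pKₐ(p-BrC₆H₄SO₃H) ≈ -2.8
p-O₂N–C₆H₄–COO⁻: pKₐ(p-nitrobenzoic acid) ≈ 3.4
p-O₂N–C₆H₄–O⁻: pKₐ(p-nitrophenol) ≈ 7.2
CH₃CH₂O⁻: pKₐ(CH₃CH₂OH) ≈ 16
tert-butoxide: pKₐ(t-BuOH) ≈ 18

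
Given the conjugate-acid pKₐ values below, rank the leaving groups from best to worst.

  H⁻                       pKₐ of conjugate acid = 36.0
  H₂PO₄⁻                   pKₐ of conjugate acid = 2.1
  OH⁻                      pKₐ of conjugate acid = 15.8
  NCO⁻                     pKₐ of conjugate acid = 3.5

H₂PO₄⁻ > NCO⁻ > OH⁻ > H⁻

Lower conjugate-acid pKₐ ⇒ weaker base ⇒ better leaving group.
Sorting by the given values: H₂PO₄⁻ (2.1), NCO⁻ (3.5), OH⁻ (15.8), H⁻ (36.0).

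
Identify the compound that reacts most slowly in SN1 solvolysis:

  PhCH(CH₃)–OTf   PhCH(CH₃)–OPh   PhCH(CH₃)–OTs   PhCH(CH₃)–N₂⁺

PhCH(CH₃)–OPh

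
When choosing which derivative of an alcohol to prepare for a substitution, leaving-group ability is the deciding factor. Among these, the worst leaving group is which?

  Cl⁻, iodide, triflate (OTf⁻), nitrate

triflate (OTf⁻): pKₐ(CF₃SO₃H (triflic acid)) ≈ -14
iodide: pKₐ(HI) ≈ -10
Cl⁻: pKₐ(HCl) ≈ -7
nitrate: pKₐ(HNO₃) ≈ -1.3

nitrate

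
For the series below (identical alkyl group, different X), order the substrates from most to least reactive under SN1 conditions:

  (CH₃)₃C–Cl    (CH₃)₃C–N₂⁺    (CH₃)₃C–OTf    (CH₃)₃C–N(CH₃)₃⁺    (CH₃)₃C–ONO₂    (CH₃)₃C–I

(CH₃)₃C–N₂⁺ > (CH₃)₃C–OTf > (CH₃)₃C–I > (CH₃)₃C–Cl > (CH₃)₃C–ONO₂ > (CH₃)₃C–N(CH₃)₃⁺

Identical carbon frameworks mean the comparison reduces to leaving-group quality.
The more stable X⁻ (or X) is on its own — i.e. the weaker a base it is — the better a leaving group it makes.
(CH₃)₃C–N₂⁺ loses N₂: no meaningful conjugate acid; N₂ departs as an exceptionally stable neutral molecule
(CH₃)₃C–OTf loses OTf⁻: pKₐ(CF₃SO₃H (triflic acid)) ≈ -14
(CH₃)₃C–I loses I⁻: pKₐ(HI) ≈ -10
(CH₃)₃C–Cl loses Cl⁻: pKₐ(HCl) ≈ -7
(CH₃)₃C–ONO₂ loses NO₃⁻: pKₐ(HNO₃) ≈ -1.3
(CH₃)₃C–N(CH₃)₃⁺ loses NR'₃: pKₐ(R'₃NH⁺) ≈ 10.7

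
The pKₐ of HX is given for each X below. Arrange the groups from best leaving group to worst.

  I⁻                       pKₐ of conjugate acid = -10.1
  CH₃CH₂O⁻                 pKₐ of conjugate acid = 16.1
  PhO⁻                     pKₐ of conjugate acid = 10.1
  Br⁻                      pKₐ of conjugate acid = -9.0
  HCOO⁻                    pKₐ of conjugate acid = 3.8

I⁻ > Br⁻ > HCOO⁻ > PhO⁻ > CH₃CH₂O⁻

Lower conjugate-acid pKₐ ⇒ weaker base ⇒ better leaving group.
Sorting by the given values: I⁻ (-10.1), Br⁻ (-9.0), HCOO⁻ (3.8), PhO⁻ (10.1), CH₃CH₂O⁻ (16.1).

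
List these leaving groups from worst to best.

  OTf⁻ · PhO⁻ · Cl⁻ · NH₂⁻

NH₂⁻ < PhO⁻ < Cl⁻ < OTf⁻

OTf⁻: pKₐ(CF₃SO₃H (triflic acid)) ≈ -14 — charge spread over three oxygens and a CF₃ group; the premier leaving group in synthesis
Cl⁻: pKₐ(HCl) ≈ -7
PhO⁻: pKₐ(C₆H₅OH (phenol)) ≈ 10 — resonance into the ring helps, but still a poor LG
NH₂⁻: pKₐ(NH₃) ≈ 38 — extremely strong base; never a leaving group
Reversing gives the worst-to-best order requested.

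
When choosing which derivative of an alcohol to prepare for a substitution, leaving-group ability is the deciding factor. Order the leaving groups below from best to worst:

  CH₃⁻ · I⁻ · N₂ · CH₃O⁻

The more stable X⁻ (or X) is on its own — i.e. the weaker a base it is — the better a leaving group it makes.
N₂: no meaningful conjugate acid; N₂ departs as an exceptionally stable neutral molecule
I⁻: pKₐ(HI) ≈ -10 — large, highly polarisable; very weak base
CH₃O⁻: pKₐ(CH₃OH) ≈ 15.5 — strong base; alkoxides do not leave unassisted
CH₃⁻: pKₐ(CH₄) ≈ 48 — unstabilised carbanion; the worst conceivable leaving group

N₂ > I⁻ > CH₃O⁻ > CH₃⁻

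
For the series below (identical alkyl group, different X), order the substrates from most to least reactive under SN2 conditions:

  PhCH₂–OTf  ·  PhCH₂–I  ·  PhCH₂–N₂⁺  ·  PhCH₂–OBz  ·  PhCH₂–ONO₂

Identical carbon frameworks mean the comparison reduces to leaving-group quality.
The more stable X⁻ (or X) is on its own — i.e. the weaker a base it is — the better a leaving group it makes.
PhCH₂–N₂⁺ loses N₂: no meaningful conjugate acid; N₂ departs as an exceptionally stable neutral molecule
PhCH₂–OTf loses OTf⁻: pKₐ(CF₃SO₃H (triflic acid)) ≈ -14
PhCH₂–I loses I⁻: pKₐ(HI) ≈ -10
PhCH₂–ONO₂ loses NO₃⁻: pKₐ(HNO₃) ≈ -1.3
PhCH₂–OBz loses PhCOO⁻: pKₐ(C₆H₅COOH) ≈ 4.2

PhCH₂–N₂⁺ > PhCH₂–OTf > PhCH₂–I > PhCH₂–ONO₂ > PhCH₂–OBz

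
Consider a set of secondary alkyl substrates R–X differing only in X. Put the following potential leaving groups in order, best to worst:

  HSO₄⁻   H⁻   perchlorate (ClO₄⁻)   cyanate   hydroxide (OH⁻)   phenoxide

perchlorate (ClO₄⁻) > HSO₄⁻ > cyanate > phenoxide > hydroxide (OH⁻) > H⁻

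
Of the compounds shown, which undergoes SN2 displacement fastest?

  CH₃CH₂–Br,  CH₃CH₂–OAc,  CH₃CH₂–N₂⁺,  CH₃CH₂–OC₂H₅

CH₃CH₂–N₂⁺

Same R in every case — rank the leaving groups.
A good leaving group is a weak base: the lower the pKₐ of its conjugate acid, the more readily it departs.
CH₃CH₂–N₂⁺ loses N₂: no meaningful conjugate acid; N₂ departs as an exceptionally stable neutral molecule
CH₃CH₂–Br loses Br⁻: pKₐ(HBr) ≈ -9
CH₃CH₂–OAc loses AcO⁻: pKₐ(CH₃COOH) ≈ 4.8
CH₃CH₂–OC₂H₅ loses CH₃CH₂O⁻: pKₐ(CH₃CH₂OH) ≈ 16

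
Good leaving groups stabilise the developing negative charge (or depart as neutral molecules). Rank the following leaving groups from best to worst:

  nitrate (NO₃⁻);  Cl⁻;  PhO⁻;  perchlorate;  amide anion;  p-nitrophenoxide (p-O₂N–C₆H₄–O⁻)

A good leaving group is a weak base: the lower the pKₐ of its conjugate acid, the more readily it departs.
perchlorate: pKₐ(HClO₄) ≈ -10
Cl⁻: pKₐ(HCl) ≈ -7
nitrate (NO₃⁻): pKₐ(HNO₃) ≈ -1.3
p-nitrophenoxide (p-O₂N–C₆H₄–O⁻): pKₐ(p-nitrophenol) ≈ 7.2
PhO⁻: pKₐ(C₆H₅OH (phenol)) ≈ 10
amide anion: pKₐ(NH₃) ≈ 38

perchlorate > Cl⁻ > nitrate (NO₃⁻) > p-nitrophenoxide (p-O₂N–C₆H₄–O⁻) > PhO⁻ > amide anion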